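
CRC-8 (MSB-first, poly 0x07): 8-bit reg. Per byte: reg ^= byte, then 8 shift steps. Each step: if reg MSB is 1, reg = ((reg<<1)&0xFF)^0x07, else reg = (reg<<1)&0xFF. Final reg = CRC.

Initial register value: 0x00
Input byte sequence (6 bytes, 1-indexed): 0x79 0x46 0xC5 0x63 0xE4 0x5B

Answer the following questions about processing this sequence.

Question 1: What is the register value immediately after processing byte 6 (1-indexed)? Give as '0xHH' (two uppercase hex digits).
Answer: 0x3B

Derivation:
After byte 1 (0x79): reg=0x68
After byte 2 (0x46): reg=0xCA
After byte 3 (0xC5): reg=0x2D
After byte 4 (0x63): reg=0xED
After byte 5 (0xE4): reg=0x3F
After byte 6 (0x5B): reg=0x3B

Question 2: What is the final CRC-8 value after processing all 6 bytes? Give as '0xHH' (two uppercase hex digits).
Answer: 0x3B

Derivation:
After byte 1 (0x79): reg=0x68
After byte 2 (0x46): reg=0xCA
After byte 3 (0xC5): reg=0x2D
After byte 4 (0x63): reg=0xED
After byte 5 (0xE4): reg=0x3F
After byte 6 (0x5B): reg=0x3B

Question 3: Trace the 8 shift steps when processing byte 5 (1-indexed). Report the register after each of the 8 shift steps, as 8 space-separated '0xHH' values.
Answer: 0x12 0x24 0x48 0x90 0x27 0x4E 0x9C 0x3F

Derivation:
After byte 1 (0x79): reg=0x68
After byte 2 (0x46): reg=0xCA
After byte 3 (0xC5): reg=0x2D
After byte 4 (0x63): reg=0xED
Register before byte 5: 0xED
After XOR with byte 0xE4: 0x09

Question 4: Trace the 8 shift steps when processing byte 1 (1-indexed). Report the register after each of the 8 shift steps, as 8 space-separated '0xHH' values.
Answer: 0xF2 0xE3 0xC1 0x85 0x0D 0x1A 0x34 0x68

Derivation:
Register before byte 1: 0x00
After XOR with byte 0x79: 0x79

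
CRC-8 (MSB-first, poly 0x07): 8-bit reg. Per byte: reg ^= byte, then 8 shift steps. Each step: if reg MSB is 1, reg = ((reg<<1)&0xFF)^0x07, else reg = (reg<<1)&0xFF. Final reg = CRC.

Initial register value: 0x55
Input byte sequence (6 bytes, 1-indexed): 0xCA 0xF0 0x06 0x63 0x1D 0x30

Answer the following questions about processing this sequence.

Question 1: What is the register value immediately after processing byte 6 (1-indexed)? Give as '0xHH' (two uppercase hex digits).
Answer: 0xC9

Derivation:
After byte 1 (0xCA): reg=0xD4
After byte 2 (0xF0): reg=0xFC
After byte 3 (0x06): reg=0xE8
After byte 4 (0x63): reg=0xB8
After byte 5 (0x1D): reg=0x72
After byte 6 (0x30): reg=0xC9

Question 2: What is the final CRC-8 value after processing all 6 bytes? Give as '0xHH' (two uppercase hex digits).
Answer: 0xC9

Derivation:
After byte 1 (0xCA): reg=0xD4
After byte 2 (0xF0): reg=0xFC
After byte 3 (0x06): reg=0xE8
After byte 4 (0x63): reg=0xB8
After byte 5 (0x1D): reg=0x72
After byte 6 (0x30): reg=0xC9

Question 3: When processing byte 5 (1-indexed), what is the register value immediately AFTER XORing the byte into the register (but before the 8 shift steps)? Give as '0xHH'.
Register before byte 5: 0xB8
Byte 5: 0x1D
0xB8 XOR 0x1D = 0xA5

Answer: 0xA5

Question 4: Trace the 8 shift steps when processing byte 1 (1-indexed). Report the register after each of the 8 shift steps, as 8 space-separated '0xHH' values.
Register before byte 1: 0x55
After XOR with byte 0xCA: 0x9F

Answer: 0x39 0x72 0xE4 0xCF 0x99 0x35 0x6A 0xD4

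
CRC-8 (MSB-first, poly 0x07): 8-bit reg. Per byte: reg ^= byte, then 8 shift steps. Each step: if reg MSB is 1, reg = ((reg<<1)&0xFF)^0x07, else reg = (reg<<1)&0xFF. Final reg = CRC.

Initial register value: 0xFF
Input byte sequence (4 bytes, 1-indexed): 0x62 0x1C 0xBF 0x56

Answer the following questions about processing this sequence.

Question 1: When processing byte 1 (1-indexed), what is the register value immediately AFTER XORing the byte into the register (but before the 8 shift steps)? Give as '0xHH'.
Answer: 0x9D

Derivation:
Register before byte 1: 0xFF
Byte 1: 0x62
0xFF XOR 0x62 = 0x9D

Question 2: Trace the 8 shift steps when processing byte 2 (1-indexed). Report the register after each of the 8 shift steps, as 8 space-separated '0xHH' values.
Answer: 0x8B 0x11 0x22 0x44 0x88 0x17 0x2E 0x5C

Derivation:
After byte 1 (0x62): reg=0xDA
Register before byte 2: 0xDA
After XOR with byte 0x1C: 0xC6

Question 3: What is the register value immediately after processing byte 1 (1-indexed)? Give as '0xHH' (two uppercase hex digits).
After byte 1 (0x62): reg=0xDA

Answer: 0xDA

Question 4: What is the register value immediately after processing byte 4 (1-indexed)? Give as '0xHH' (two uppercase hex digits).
Answer: 0xD9

Derivation:
After byte 1 (0x62): reg=0xDA
After byte 2 (0x1C): reg=0x5C
After byte 3 (0xBF): reg=0xA7
After byte 4 (0x56): reg=0xD9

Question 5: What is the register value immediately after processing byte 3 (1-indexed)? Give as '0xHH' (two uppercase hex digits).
Answer: 0xA7

Derivation:
After byte 1 (0x62): reg=0xDA
After byte 2 (0x1C): reg=0x5C
After byte 3 (0xBF): reg=0xA7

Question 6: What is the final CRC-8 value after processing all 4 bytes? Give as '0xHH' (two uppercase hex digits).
After byte 1 (0x62): reg=0xDA
After byte 2 (0x1C): reg=0x5C
After byte 3 (0xBF): reg=0xA7
After byte 4 (0x56): reg=0xD9

Answer: 0xD9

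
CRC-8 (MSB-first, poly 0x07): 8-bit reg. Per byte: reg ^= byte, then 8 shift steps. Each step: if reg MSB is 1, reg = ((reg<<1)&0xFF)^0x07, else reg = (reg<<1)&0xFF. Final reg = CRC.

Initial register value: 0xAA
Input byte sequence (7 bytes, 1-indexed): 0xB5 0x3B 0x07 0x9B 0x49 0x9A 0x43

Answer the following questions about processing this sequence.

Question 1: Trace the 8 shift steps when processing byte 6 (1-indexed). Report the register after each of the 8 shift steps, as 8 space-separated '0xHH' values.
Answer: 0x46 0x8C 0x1F 0x3E 0x7C 0xF8 0xF7 0xE9

Derivation:
After byte 1 (0xB5): reg=0x5D
After byte 2 (0x3B): reg=0x35
After byte 3 (0x07): reg=0x9E
After byte 4 (0x9B): reg=0x1B
After byte 5 (0x49): reg=0xB9
Register before byte 6: 0xB9
After XOR with byte 0x9A: 0x23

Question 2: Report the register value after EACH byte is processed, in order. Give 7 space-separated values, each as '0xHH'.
0x5D 0x35 0x9E 0x1B 0xB9 0xE9 0x5F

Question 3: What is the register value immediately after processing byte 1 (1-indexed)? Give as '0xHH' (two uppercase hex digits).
Answer: 0x5D

Derivation:
After byte 1 (0xB5): reg=0x5D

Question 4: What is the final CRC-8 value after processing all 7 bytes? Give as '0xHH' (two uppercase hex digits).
Answer: 0x5F

Derivation:
After byte 1 (0xB5): reg=0x5D
After byte 2 (0x3B): reg=0x35
After byte 3 (0x07): reg=0x9E
After byte 4 (0x9B): reg=0x1B
After byte 5 (0x49): reg=0xB9
After byte 6 (0x9A): reg=0xE9
After byte 7 (0x43): reg=0x5F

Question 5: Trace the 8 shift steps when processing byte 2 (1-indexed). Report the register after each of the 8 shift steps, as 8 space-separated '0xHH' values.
After byte 1 (0xB5): reg=0x5D
Register before byte 2: 0x5D
After XOR with byte 0x3B: 0x66

Answer: 0xCC 0x9F 0x39 0x72 0xE4 0xCF 0x99 0x35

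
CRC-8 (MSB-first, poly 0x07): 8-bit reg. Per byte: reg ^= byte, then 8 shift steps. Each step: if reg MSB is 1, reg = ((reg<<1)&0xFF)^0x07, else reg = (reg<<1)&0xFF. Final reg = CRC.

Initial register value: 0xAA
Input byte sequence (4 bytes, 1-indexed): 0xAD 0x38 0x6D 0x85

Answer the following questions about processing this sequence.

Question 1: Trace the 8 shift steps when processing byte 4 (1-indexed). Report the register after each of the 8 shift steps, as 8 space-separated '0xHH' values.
Answer: 0x8B 0x11 0x22 0x44 0x88 0x17 0x2E 0x5C

Derivation:
After byte 1 (0xAD): reg=0x15
After byte 2 (0x38): reg=0xC3
After byte 3 (0x6D): reg=0x43
Register before byte 4: 0x43
After XOR with byte 0x85: 0xC6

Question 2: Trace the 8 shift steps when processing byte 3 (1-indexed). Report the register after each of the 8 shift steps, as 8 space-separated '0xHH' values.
Answer: 0x5B 0xB6 0x6B 0xD6 0xAB 0x51 0xA2 0x43

Derivation:
After byte 1 (0xAD): reg=0x15
After byte 2 (0x38): reg=0xC3
Register before byte 3: 0xC3
After XOR with byte 0x6D: 0xAE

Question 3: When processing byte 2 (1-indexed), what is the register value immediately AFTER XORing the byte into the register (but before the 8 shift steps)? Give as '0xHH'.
Answer: 0x2D

Derivation:
Register before byte 2: 0x15
Byte 2: 0x38
0x15 XOR 0x38 = 0x2D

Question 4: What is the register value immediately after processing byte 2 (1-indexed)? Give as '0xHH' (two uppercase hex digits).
After byte 1 (0xAD): reg=0x15
After byte 2 (0x38): reg=0xC3

Answer: 0xC3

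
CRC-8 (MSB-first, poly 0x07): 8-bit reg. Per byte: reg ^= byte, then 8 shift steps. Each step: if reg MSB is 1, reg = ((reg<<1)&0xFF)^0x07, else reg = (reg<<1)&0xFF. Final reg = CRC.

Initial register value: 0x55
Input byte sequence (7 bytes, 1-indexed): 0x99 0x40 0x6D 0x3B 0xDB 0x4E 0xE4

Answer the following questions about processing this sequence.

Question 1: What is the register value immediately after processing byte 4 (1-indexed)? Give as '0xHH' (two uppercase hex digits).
Answer: 0x79

Derivation:
After byte 1 (0x99): reg=0x6A
After byte 2 (0x40): reg=0xD6
After byte 3 (0x6D): reg=0x28
After byte 4 (0x3B): reg=0x79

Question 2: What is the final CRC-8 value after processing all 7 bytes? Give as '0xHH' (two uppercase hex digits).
Answer: 0xA1

Derivation:
After byte 1 (0x99): reg=0x6A
After byte 2 (0x40): reg=0xD6
After byte 3 (0x6D): reg=0x28
After byte 4 (0x3B): reg=0x79
After byte 5 (0xDB): reg=0x67
After byte 6 (0x4E): reg=0xDF
After byte 7 (0xE4): reg=0xA1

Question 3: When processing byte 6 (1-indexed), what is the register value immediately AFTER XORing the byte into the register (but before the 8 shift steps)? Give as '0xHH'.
Register before byte 6: 0x67
Byte 6: 0x4E
0x67 XOR 0x4E = 0x29

Answer: 0x29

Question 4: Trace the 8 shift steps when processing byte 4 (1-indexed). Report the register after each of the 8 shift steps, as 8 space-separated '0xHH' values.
Answer: 0x26 0x4C 0x98 0x37 0x6E 0xDC 0xBF 0x79

Derivation:
After byte 1 (0x99): reg=0x6A
After byte 2 (0x40): reg=0xD6
After byte 3 (0x6D): reg=0x28
Register before byte 4: 0x28
After XOR with byte 0x3B: 0x13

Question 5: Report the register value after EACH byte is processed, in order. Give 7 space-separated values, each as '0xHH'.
0x6A 0xD6 0x28 0x79 0x67 0xDF 0xA1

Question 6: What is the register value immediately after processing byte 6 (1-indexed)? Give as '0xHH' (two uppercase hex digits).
After byte 1 (0x99): reg=0x6A
After byte 2 (0x40): reg=0xD6
After byte 3 (0x6D): reg=0x28
After byte 4 (0x3B): reg=0x79
After byte 5 (0xDB): reg=0x67
After byte 6 (0x4E): reg=0xDF

Answer: 0xDF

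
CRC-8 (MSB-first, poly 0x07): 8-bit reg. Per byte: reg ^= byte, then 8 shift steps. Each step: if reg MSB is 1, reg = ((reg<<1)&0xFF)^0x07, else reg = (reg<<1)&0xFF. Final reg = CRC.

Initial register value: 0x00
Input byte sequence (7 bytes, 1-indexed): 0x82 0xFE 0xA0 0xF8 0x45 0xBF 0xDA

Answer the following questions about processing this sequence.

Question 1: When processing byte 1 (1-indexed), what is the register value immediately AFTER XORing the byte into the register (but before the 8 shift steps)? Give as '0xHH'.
Answer: 0x82

Derivation:
Register before byte 1: 0x00
Byte 1: 0x82
0x00 XOR 0x82 = 0x82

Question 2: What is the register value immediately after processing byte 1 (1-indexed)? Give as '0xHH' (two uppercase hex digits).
Answer: 0x87

Derivation:
After byte 1 (0x82): reg=0x87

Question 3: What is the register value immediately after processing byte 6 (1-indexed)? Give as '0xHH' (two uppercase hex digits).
After byte 1 (0x82): reg=0x87
After byte 2 (0xFE): reg=0x68
After byte 3 (0xA0): reg=0x76
After byte 4 (0xF8): reg=0xA3
After byte 5 (0x45): reg=0xBC
After byte 6 (0xBF): reg=0x09

Answer: 0x09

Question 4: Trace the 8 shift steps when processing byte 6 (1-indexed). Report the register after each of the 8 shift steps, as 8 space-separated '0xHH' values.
After byte 1 (0x82): reg=0x87
After byte 2 (0xFE): reg=0x68
After byte 3 (0xA0): reg=0x76
After byte 4 (0xF8): reg=0xA3
After byte 5 (0x45): reg=0xBC
Register before byte 6: 0xBC
After XOR with byte 0xBF: 0x03

Answer: 0x06 0x0C 0x18 0x30 0x60 0xC0 0x87 0x09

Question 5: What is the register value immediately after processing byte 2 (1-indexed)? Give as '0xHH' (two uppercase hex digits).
After byte 1 (0x82): reg=0x87
After byte 2 (0xFE): reg=0x68

Answer: 0x68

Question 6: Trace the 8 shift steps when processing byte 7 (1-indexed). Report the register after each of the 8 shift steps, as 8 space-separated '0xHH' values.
After byte 1 (0x82): reg=0x87
After byte 2 (0xFE): reg=0x68
After byte 3 (0xA0): reg=0x76
After byte 4 (0xF8): reg=0xA3
After byte 5 (0x45): reg=0xBC
After byte 6 (0xBF): reg=0x09
Register before byte 7: 0x09
After XOR with byte 0xDA: 0xD3

Answer: 0xA1 0x45 0x8A 0x13 0x26 0x4C 0x98 0x37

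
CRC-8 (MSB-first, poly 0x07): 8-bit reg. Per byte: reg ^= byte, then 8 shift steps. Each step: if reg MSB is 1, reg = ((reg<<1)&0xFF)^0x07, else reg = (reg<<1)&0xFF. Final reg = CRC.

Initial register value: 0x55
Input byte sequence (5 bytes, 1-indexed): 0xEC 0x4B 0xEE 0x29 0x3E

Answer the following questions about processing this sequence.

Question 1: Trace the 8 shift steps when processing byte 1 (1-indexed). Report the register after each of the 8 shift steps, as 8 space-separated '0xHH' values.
Answer: 0x75 0xEA 0xD3 0xA1 0x45 0x8A 0x13 0x26

Derivation:
Register before byte 1: 0x55
After XOR with byte 0xEC: 0xB9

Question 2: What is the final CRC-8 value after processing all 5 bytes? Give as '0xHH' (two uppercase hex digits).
Answer: 0xE0

Derivation:
After byte 1 (0xEC): reg=0x26
After byte 2 (0x4B): reg=0x04
After byte 3 (0xEE): reg=0x98
After byte 4 (0x29): reg=0x1E
After byte 5 (0x3E): reg=0xE0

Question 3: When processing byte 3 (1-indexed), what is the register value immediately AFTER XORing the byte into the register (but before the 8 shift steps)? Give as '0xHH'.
Answer: 0xEA

Derivation:
Register before byte 3: 0x04
Byte 3: 0xEE
0x04 XOR 0xEE = 0xEA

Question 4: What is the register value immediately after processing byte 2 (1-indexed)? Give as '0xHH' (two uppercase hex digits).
After byte 1 (0xEC): reg=0x26
After byte 2 (0x4B): reg=0x04

Answer: 0x04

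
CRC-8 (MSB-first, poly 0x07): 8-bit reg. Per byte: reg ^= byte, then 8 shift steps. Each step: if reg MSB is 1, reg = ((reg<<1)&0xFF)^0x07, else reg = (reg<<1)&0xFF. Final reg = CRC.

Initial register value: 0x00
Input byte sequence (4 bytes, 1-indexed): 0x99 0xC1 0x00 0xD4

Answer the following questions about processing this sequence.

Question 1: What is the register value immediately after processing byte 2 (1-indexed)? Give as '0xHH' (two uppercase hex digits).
Answer: 0x15

Derivation:
After byte 1 (0x99): reg=0xC6
After byte 2 (0xC1): reg=0x15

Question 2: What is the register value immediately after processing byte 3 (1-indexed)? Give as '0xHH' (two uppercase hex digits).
After byte 1 (0x99): reg=0xC6
After byte 2 (0xC1): reg=0x15
After byte 3 (0x00): reg=0x6B

Answer: 0x6B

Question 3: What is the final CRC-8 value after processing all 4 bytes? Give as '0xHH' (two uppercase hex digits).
Answer: 0x34

Derivation:
After byte 1 (0x99): reg=0xC6
After byte 2 (0xC1): reg=0x15
After byte 3 (0x00): reg=0x6B
After byte 4 (0xD4): reg=0x34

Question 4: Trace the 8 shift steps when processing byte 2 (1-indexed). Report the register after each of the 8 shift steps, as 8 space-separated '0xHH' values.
After byte 1 (0x99): reg=0xC6
Register before byte 2: 0xC6
After XOR with byte 0xC1: 0x07

Answer: 0x0E 0x1C 0x38 0x70 0xE0 0xC7 0x89 0x15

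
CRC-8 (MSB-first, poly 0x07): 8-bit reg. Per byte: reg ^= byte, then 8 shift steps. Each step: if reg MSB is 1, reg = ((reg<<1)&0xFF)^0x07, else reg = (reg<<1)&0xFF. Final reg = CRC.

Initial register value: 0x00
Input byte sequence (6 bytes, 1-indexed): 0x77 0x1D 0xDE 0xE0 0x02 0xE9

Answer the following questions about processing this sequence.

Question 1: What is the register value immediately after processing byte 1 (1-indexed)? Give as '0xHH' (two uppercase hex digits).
Answer: 0x42

Derivation:
After byte 1 (0x77): reg=0x42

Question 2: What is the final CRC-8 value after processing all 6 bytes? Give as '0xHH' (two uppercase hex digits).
After byte 1 (0x77): reg=0x42
After byte 2 (0x1D): reg=0x9A
After byte 3 (0xDE): reg=0xDB
After byte 4 (0xE0): reg=0xA1
After byte 5 (0x02): reg=0x60
After byte 6 (0xE9): reg=0xB6

Answer: 0xB6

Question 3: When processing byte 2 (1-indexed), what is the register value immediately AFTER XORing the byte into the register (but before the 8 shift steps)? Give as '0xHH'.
Register before byte 2: 0x42
Byte 2: 0x1D
0x42 XOR 0x1D = 0x5F

Answer: 0x5F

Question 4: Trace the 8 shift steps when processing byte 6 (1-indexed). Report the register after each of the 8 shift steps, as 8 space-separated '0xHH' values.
After byte 1 (0x77): reg=0x42
After byte 2 (0x1D): reg=0x9A
After byte 3 (0xDE): reg=0xDB
After byte 4 (0xE0): reg=0xA1
After byte 5 (0x02): reg=0x60
Register before byte 6: 0x60
After XOR with byte 0xE9: 0x89

Answer: 0x15 0x2A 0x54 0xA8 0x57 0xAE 0x5B 0xB6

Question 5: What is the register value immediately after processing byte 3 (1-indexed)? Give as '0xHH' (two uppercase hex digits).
Answer: 0xDB

Derivation:
After byte 1 (0x77): reg=0x42
After byte 2 (0x1D): reg=0x9A
After byte 3 (0xDE): reg=0xDB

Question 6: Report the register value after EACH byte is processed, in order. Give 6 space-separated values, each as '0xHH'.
0x42 0x9A 0xDB 0xA1 0x60 0xB6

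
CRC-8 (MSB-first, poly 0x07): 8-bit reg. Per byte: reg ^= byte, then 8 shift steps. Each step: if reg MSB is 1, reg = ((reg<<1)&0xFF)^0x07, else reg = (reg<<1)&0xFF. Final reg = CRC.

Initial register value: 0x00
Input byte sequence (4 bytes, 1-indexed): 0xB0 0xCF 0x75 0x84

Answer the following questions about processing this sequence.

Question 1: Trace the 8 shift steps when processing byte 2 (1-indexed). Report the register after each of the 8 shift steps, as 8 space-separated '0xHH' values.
Answer: 0xAB 0x51 0xA2 0x43 0x86 0x0B 0x16 0x2C

Derivation:
After byte 1 (0xB0): reg=0x19
Register before byte 2: 0x19
After XOR with byte 0xCF: 0xD6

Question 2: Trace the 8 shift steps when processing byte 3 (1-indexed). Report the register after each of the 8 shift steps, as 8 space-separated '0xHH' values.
Answer: 0xB2 0x63 0xC6 0x8B 0x11 0x22 0x44 0x88

Derivation:
After byte 1 (0xB0): reg=0x19
After byte 2 (0xCF): reg=0x2C
Register before byte 3: 0x2C
After XOR with byte 0x75: 0x59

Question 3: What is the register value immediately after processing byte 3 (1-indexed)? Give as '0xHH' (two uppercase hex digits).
After byte 1 (0xB0): reg=0x19
After byte 2 (0xCF): reg=0x2C
After byte 3 (0x75): reg=0x88

Answer: 0x88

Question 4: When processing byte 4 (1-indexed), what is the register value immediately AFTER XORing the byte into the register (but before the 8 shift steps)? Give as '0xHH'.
Answer: 0x0C

Derivation:
Register before byte 4: 0x88
Byte 4: 0x84
0x88 XOR 0x84 = 0x0C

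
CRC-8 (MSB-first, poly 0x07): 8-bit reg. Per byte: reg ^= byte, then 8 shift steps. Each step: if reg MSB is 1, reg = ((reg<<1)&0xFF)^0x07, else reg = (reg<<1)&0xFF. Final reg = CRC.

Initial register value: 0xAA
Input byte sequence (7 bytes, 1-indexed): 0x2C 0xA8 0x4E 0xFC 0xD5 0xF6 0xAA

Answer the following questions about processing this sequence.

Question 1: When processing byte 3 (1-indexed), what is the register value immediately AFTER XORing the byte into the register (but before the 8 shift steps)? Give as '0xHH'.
Answer: 0xD7

Derivation:
Register before byte 3: 0x99
Byte 3: 0x4E
0x99 XOR 0x4E = 0xD7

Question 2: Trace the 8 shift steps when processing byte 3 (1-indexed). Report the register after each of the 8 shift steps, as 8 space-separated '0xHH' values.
After byte 1 (0x2C): reg=0x9B
After byte 2 (0xA8): reg=0x99
Register before byte 3: 0x99
After XOR with byte 0x4E: 0xD7

Answer: 0xA9 0x55 0xAA 0x53 0xA6 0x4B 0x96 0x2B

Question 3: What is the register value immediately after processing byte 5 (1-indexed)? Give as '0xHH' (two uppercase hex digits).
Answer: 0xF4

Derivation:
After byte 1 (0x2C): reg=0x9B
After byte 2 (0xA8): reg=0x99
After byte 3 (0x4E): reg=0x2B
After byte 4 (0xFC): reg=0x2B
After byte 5 (0xD5): reg=0xF4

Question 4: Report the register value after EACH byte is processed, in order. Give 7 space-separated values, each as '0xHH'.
0x9B 0x99 0x2B 0x2B 0xF4 0x0E 0x75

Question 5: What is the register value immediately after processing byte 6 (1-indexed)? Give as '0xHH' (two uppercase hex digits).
Answer: 0x0E

Derivation:
After byte 1 (0x2C): reg=0x9B
After byte 2 (0xA8): reg=0x99
After byte 3 (0x4E): reg=0x2B
After byte 4 (0xFC): reg=0x2B
After byte 5 (0xD5): reg=0xF4
After byte 6 (0xF6): reg=0x0E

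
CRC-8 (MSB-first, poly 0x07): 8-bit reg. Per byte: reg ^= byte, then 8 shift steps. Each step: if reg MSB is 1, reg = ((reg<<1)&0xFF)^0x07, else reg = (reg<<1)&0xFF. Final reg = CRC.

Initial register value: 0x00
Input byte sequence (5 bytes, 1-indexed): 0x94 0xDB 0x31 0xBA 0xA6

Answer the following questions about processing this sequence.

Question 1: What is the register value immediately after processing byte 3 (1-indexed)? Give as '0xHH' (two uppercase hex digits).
After byte 1 (0x94): reg=0xE5
After byte 2 (0xDB): reg=0xBA
After byte 3 (0x31): reg=0xB8

Answer: 0xB8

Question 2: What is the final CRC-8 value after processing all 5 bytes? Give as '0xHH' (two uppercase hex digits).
After byte 1 (0x94): reg=0xE5
After byte 2 (0xDB): reg=0xBA
After byte 3 (0x31): reg=0xB8
After byte 4 (0xBA): reg=0x0E
After byte 5 (0xA6): reg=0x51

Answer: 0x51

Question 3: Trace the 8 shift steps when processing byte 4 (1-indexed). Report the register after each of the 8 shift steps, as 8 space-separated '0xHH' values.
After byte 1 (0x94): reg=0xE5
After byte 2 (0xDB): reg=0xBA
After byte 3 (0x31): reg=0xB8
Register before byte 4: 0xB8
After XOR with byte 0xBA: 0x02

Answer: 0x04 0x08 0x10 0x20 0x40 0x80 0x07 0x0E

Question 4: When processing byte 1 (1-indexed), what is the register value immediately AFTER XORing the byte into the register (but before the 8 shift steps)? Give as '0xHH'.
Register before byte 1: 0x00
Byte 1: 0x94
0x00 XOR 0x94 = 0x94

Answer: 0x94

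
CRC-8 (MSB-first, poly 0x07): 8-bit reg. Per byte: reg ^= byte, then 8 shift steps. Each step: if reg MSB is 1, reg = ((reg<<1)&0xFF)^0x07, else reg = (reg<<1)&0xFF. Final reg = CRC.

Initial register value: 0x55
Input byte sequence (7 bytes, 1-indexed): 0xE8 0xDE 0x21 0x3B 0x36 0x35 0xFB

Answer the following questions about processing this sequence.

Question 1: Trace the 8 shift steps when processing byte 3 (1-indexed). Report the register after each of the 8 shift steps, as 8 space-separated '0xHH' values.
After byte 1 (0xE8): reg=0x3A
After byte 2 (0xDE): reg=0xB2
Register before byte 3: 0xB2
After XOR with byte 0x21: 0x93

Answer: 0x21 0x42 0x84 0x0F 0x1E 0x3C 0x78 0xF0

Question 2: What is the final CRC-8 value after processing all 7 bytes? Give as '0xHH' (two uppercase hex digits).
Answer: 0xEB

Derivation:
After byte 1 (0xE8): reg=0x3A
After byte 2 (0xDE): reg=0xB2
After byte 3 (0x21): reg=0xF0
After byte 4 (0x3B): reg=0x7F
After byte 5 (0x36): reg=0xF8
After byte 6 (0x35): reg=0x6D
After byte 7 (0xFB): reg=0xEB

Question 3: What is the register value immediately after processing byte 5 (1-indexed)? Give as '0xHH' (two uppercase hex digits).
Answer: 0xF8

Derivation:
After byte 1 (0xE8): reg=0x3A
After byte 2 (0xDE): reg=0xB2
After byte 3 (0x21): reg=0xF0
After byte 4 (0x3B): reg=0x7F
After byte 5 (0x36): reg=0xF8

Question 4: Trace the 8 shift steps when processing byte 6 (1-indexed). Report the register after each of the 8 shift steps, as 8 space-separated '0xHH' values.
After byte 1 (0xE8): reg=0x3A
After byte 2 (0xDE): reg=0xB2
After byte 3 (0x21): reg=0xF0
After byte 4 (0x3B): reg=0x7F
After byte 5 (0x36): reg=0xF8
Register before byte 6: 0xF8
After XOR with byte 0x35: 0xCD

Answer: 0x9D 0x3D 0x7A 0xF4 0xEF 0xD9 0xB5 0x6D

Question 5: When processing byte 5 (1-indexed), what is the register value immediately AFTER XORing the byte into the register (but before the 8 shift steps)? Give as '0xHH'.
Register before byte 5: 0x7F
Byte 5: 0x36
0x7F XOR 0x36 = 0x49

Answer: 0x49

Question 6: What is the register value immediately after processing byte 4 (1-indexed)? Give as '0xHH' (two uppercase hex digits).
Answer: 0x7F

Derivation:
After byte 1 (0xE8): reg=0x3A
After byte 2 (0xDE): reg=0xB2
After byte 3 (0x21): reg=0xF0
After byte 4 (0x3B): reg=0x7F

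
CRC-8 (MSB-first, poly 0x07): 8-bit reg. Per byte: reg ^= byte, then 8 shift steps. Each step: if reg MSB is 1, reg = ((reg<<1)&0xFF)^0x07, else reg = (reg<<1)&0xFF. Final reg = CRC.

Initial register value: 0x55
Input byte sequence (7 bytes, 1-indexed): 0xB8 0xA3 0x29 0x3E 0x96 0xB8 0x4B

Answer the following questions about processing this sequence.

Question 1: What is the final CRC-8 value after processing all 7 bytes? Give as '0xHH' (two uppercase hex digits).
Answer: 0x35

Derivation:
After byte 1 (0xB8): reg=0x8D
After byte 2 (0xA3): reg=0xCA
After byte 3 (0x29): reg=0xA7
After byte 4 (0x3E): reg=0xC6
After byte 5 (0x96): reg=0xB7
After byte 6 (0xB8): reg=0x2D
After byte 7 (0x4B): reg=0x35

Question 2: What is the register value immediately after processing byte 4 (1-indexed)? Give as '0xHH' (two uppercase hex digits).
After byte 1 (0xB8): reg=0x8D
After byte 2 (0xA3): reg=0xCA
After byte 3 (0x29): reg=0xA7
After byte 4 (0x3E): reg=0xC6

Answer: 0xC6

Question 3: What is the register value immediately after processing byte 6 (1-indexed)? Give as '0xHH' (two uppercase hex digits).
After byte 1 (0xB8): reg=0x8D
After byte 2 (0xA3): reg=0xCA
After byte 3 (0x29): reg=0xA7
After byte 4 (0x3E): reg=0xC6
After byte 5 (0x96): reg=0xB7
After byte 6 (0xB8): reg=0x2D

Answer: 0x2D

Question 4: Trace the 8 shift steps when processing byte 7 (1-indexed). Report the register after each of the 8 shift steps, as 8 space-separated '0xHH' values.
After byte 1 (0xB8): reg=0x8D
After byte 2 (0xA3): reg=0xCA
After byte 3 (0x29): reg=0xA7
After byte 4 (0x3E): reg=0xC6
After byte 5 (0x96): reg=0xB7
After byte 6 (0xB8): reg=0x2D
Register before byte 7: 0x2D
After XOR with byte 0x4B: 0x66

Answer: 0xCC 0x9F 0x39 0x72 0xE4 0xCF 0x99 0x35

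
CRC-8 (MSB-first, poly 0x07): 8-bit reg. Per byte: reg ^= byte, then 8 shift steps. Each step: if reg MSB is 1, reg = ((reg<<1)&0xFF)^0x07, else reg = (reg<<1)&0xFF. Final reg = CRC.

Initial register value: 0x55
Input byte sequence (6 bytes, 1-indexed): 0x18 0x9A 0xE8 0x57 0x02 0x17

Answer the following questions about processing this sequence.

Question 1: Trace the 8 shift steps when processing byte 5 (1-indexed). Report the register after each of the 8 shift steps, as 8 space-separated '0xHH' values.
After byte 1 (0x18): reg=0xE4
After byte 2 (0x9A): reg=0x7D
After byte 3 (0xE8): reg=0xE2
After byte 4 (0x57): reg=0x02
Register before byte 5: 0x02
After XOR with byte 0x02: 0x00

Answer: 0x00 0x00 0x00 0x00 0x00 0x00 0x00 0x00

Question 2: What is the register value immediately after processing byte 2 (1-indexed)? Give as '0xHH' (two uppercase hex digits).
Answer: 0x7D

Derivation:
After byte 1 (0x18): reg=0xE4
After byte 2 (0x9A): reg=0x7D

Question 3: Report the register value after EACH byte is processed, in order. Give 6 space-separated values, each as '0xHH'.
0xE4 0x7D 0xE2 0x02 0x00 0x65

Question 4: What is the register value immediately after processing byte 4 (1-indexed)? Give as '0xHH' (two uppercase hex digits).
Answer: 0x02

Derivation:
After byte 1 (0x18): reg=0xE4
After byte 2 (0x9A): reg=0x7D
After byte 3 (0xE8): reg=0xE2
After byte 4 (0x57): reg=0x02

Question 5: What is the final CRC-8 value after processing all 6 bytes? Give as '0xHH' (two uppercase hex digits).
Answer: 0x65

Derivation:
After byte 1 (0x18): reg=0xE4
After byte 2 (0x9A): reg=0x7D
After byte 3 (0xE8): reg=0xE2
After byte 4 (0x57): reg=0x02
After byte 5 (0x02): reg=0x00
After byte 6 (0x17): reg=0x65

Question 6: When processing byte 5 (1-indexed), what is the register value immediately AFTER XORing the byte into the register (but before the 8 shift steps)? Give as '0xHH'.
Register before byte 5: 0x02
Byte 5: 0x02
0x02 XOR 0x02 = 0x00

Answer: 0x00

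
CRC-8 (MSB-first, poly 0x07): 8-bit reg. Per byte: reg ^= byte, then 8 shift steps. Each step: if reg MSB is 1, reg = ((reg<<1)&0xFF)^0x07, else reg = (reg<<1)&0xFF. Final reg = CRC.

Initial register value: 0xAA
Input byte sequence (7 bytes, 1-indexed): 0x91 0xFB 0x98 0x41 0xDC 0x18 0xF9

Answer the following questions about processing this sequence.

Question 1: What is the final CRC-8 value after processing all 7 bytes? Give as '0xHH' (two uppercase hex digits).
After byte 1 (0x91): reg=0xA1
After byte 2 (0xFB): reg=0x81
After byte 3 (0x98): reg=0x4F
After byte 4 (0x41): reg=0x2A
After byte 5 (0xDC): reg=0xCC
After byte 6 (0x18): reg=0x22
After byte 7 (0xF9): reg=0x0F

Answer: 0x0F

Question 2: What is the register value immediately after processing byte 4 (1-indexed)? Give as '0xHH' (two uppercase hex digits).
After byte 1 (0x91): reg=0xA1
After byte 2 (0xFB): reg=0x81
After byte 3 (0x98): reg=0x4F
After byte 4 (0x41): reg=0x2A

Answer: 0x2A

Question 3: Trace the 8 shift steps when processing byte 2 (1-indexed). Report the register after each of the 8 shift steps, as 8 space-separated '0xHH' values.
Answer: 0xB4 0x6F 0xDE 0xBB 0x71 0xE2 0xC3 0x81

Derivation:
After byte 1 (0x91): reg=0xA1
Register before byte 2: 0xA1
After XOR with byte 0xFB: 0x5A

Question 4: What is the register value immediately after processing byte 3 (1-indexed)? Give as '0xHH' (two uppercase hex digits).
After byte 1 (0x91): reg=0xA1
After byte 2 (0xFB): reg=0x81
After byte 3 (0x98): reg=0x4F

Answer: 0x4F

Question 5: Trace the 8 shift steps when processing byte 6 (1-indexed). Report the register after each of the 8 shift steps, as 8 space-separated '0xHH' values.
Answer: 0xAF 0x59 0xB2 0x63 0xC6 0x8B 0x11 0x22

Derivation:
After byte 1 (0x91): reg=0xA1
After byte 2 (0xFB): reg=0x81
After byte 3 (0x98): reg=0x4F
After byte 4 (0x41): reg=0x2A
After byte 5 (0xDC): reg=0xCC
Register before byte 6: 0xCC
After XOR with byte 0x18: 0xD4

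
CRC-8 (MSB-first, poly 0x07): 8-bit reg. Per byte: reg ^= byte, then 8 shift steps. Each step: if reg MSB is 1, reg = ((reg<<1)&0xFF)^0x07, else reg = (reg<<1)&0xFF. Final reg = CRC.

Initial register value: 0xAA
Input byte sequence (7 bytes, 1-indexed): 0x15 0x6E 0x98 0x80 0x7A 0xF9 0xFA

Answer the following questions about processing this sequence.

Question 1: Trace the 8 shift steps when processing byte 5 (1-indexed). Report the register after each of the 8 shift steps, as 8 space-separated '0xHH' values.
After byte 1 (0x15): reg=0x34
After byte 2 (0x6E): reg=0x81
After byte 3 (0x98): reg=0x4F
After byte 4 (0x80): reg=0x63
Register before byte 5: 0x63
After XOR with byte 0x7A: 0x19

Answer: 0x32 0x64 0xC8 0x97 0x29 0x52 0xA4 0x4F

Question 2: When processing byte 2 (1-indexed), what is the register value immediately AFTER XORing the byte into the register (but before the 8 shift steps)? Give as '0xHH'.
Register before byte 2: 0x34
Byte 2: 0x6E
0x34 XOR 0x6E = 0x5A

Answer: 0x5A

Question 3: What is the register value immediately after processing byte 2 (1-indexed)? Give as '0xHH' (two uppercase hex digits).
After byte 1 (0x15): reg=0x34
After byte 2 (0x6E): reg=0x81

Answer: 0x81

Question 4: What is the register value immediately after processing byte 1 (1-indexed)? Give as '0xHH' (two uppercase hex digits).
After byte 1 (0x15): reg=0x34

Answer: 0x34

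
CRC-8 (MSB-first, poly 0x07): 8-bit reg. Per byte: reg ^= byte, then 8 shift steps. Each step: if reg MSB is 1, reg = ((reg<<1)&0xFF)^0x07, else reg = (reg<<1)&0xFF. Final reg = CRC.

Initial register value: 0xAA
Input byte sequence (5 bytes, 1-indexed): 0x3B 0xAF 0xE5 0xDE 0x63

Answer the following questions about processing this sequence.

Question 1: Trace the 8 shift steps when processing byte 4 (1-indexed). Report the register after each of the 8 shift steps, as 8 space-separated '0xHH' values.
Answer: 0xE4 0xCF 0x99 0x35 0x6A 0xD4 0xAF 0x59

Derivation:
After byte 1 (0x3B): reg=0xFE
After byte 2 (0xAF): reg=0xB0
After byte 3 (0xE5): reg=0xAC
Register before byte 4: 0xAC
After XOR with byte 0xDE: 0x72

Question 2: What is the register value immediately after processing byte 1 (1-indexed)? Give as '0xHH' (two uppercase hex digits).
Answer: 0xFE

Derivation:
After byte 1 (0x3B): reg=0xFE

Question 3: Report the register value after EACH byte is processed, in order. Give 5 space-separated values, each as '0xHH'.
0xFE 0xB0 0xAC 0x59 0xA6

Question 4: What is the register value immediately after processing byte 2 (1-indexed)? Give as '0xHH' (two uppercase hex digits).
Answer: 0xB0

Derivation:
After byte 1 (0x3B): reg=0xFE
After byte 2 (0xAF): reg=0xB0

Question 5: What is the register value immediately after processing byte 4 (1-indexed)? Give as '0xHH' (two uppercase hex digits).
After byte 1 (0x3B): reg=0xFE
After byte 2 (0xAF): reg=0xB0
After byte 3 (0xE5): reg=0xAC
After byte 4 (0xDE): reg=0x59

Answer: 0x59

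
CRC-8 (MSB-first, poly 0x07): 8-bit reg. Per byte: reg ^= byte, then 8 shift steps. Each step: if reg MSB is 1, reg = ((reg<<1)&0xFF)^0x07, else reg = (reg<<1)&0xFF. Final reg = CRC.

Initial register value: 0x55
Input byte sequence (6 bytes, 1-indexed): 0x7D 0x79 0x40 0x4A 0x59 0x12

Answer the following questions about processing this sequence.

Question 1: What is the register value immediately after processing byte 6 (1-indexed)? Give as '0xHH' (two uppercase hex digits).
Answer: 0xC4

Derivation:
After byte 1 (0x7D): reg=0xD8
After byte 2 (0x79): reg=0x6E
After byte 3 (0x40): reg=0xCA
After byte 4 (0x4A): reg=0x89
After byte 5 (0x59): reg=0x3E
After byte 6 (0x12): reg=0xC4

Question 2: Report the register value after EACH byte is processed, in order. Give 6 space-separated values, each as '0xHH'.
0xD8 0x6E 0xCA 0x89 0x3E 0xC4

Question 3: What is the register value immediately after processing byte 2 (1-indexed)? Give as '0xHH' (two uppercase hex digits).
Answer: 0x6E

Derivation:
After byte 1 (0x7D): reg=0xD8
After byte 2 (0x79): reg=0x6E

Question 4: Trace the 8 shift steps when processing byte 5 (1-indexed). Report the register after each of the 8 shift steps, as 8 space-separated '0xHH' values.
Answer: 0xA7 0x49 0x92 0x23 0x46 0x8C 0x1F 0x3E

Derivation:
After byte 1 (0x7D): reg=0xD8
After byte 2 (0x79): reg=0x6E
After byte 3 (0x40): reg=0xCA
After byte 4 (0x4A): reg=0x89
Register before byte 5: 0x89
After XOR with byte 0x59: 0xD0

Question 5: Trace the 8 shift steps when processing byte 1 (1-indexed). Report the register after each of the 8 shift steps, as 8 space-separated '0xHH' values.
Register before byte 1: 0x55
After XOR with byte 0x7D: 0x28

Answer: 0x50 0xA0 0x47 0x8E 0x1B 0x36 0x6C 0xD8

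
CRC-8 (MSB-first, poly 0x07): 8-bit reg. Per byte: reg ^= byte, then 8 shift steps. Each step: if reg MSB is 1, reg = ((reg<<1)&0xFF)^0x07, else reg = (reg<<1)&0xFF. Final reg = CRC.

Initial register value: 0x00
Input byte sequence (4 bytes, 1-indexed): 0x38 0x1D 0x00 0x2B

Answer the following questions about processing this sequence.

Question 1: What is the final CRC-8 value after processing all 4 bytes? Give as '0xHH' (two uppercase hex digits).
After byte 1 (0x38): reg=0xA8
After byte 2 (0x1D): reg=0x02
After byte 3 (0x00): reg=0x0E
After byte 4 (0x2B): reg=0xFB

Answer: 0xFB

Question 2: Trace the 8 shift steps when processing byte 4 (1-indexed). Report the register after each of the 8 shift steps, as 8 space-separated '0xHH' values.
After byte 1 (0x38): reg=0xA8
After byte 2 (0x1D): reg=0x02
After byte 3 (0x00): reg=0x0E
Register before byte 4: 0x0E
After XOR with byte 0x2B: 0x25

Answer: 0x4A 0x94 0x2F 0x5E 0xBC 0x7F 0xFE 0xFB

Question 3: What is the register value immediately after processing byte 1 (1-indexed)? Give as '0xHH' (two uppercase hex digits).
Answer: 0xA8

Derivation:
After byte 1 (0x38): reg=0xA8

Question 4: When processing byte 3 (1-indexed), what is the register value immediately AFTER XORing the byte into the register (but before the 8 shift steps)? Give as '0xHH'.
Register before byte 3: 0x02
Byte 3: 0x00
0x02 XOR 0x00 = 0x02

Answer: 0x02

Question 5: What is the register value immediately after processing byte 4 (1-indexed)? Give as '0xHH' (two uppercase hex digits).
Answer: 0xFB

Derivation:
After byte 1 (0x38): reg=0xA8
After byte 2 (0x1D): reg=0x02
After byte 3 (0x00): reg=0x0E
After byte 4 (0x2B): reg=0xFB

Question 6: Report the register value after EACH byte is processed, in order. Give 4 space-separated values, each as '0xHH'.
0xA8 0x02 0x0E 0xFB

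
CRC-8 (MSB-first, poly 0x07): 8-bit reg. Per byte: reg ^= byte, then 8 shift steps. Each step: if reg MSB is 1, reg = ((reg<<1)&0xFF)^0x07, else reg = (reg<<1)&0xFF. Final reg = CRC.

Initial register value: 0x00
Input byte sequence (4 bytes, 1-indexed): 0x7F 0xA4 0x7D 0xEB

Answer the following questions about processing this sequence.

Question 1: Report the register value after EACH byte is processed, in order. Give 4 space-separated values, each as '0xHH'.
0x7A 0x14 0x18 0xD7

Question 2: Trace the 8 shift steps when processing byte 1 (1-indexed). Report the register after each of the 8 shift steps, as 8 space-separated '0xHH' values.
Register before byte 1: 0x00
After XOR with byte 0x7F: 0x7F

Answer: 0xFE 0xFB 0xF1 0xE5 0xCD 0x9D 0x3D 0x7A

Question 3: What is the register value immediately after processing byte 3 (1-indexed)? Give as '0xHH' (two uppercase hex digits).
After byte 1 (0x7F): reg=0x7A
After byte 2 (0xA4): reg=0x14
After byte 3 (0x7D): reg=0x18

Answer: 0x18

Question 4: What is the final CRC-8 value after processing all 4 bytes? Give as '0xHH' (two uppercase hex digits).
Answer: 0xD7

Derivation:
After byte 1 (0x7F): reg=0x7A
After byte 2 (0xA4): reg=0x14
After byte 3 (0x7D): reg=0x18
After byte 4 (0xEB): reg=0xD7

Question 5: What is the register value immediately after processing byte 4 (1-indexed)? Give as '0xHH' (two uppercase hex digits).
After byte 1 (0x7F): reg=0x7A
After byte 2 (0xA4): reg=0x14
After byte 3 (0x7D): reg=0x18
After byte 4 (0xEB): reg=0xD7

Answer: 0xD7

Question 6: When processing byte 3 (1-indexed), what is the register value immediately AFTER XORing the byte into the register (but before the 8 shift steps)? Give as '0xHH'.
Answer: 0x69

Derivation:
Register before byte 3: 0x14
Byte 3: 0x7D
0x14 XOR 0x7D = 0x69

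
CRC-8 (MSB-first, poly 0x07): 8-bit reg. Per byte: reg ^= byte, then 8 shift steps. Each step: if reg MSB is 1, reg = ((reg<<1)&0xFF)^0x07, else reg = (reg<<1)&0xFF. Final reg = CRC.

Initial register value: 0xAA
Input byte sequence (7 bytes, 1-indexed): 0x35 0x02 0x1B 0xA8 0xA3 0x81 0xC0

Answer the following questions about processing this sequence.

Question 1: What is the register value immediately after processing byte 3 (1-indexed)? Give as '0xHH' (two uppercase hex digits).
After byte 1 (0x35): reg=0xD4
After byte 2 (0x02): reg=0x2C
After byte 3 (0x1B): reg=0x85

Answer: 0x85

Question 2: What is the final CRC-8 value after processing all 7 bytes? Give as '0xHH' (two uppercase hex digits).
After byte 1 (0x35): reg=0xD4
After byte 2 (0x02): reg=0x2C
After byte 3 (0x1B): reg=0x85
After byte 4 (0xA8): reg=0xC3
After byte 5 (0xA3): reg=0x27
After byte 6 (0x81): reg=0x7B
After byte 7 (0xC0): reg=0x28

Answer: 0x28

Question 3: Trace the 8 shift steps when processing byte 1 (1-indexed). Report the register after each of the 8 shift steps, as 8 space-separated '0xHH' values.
Register before byte 1: 0xAA
After XOR with byte 0x35: 0x9F

Answer: 0x39 0x72 0xE4 0xCF 0x99 0x35 0x6A 0xD4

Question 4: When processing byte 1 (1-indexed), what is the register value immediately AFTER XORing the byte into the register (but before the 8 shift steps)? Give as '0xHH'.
Answer: 0x9F

Derivation:
Register before byte 1: 0xAA
Byte 1: 0x35
0xAA XOR 0x35 = 0x9F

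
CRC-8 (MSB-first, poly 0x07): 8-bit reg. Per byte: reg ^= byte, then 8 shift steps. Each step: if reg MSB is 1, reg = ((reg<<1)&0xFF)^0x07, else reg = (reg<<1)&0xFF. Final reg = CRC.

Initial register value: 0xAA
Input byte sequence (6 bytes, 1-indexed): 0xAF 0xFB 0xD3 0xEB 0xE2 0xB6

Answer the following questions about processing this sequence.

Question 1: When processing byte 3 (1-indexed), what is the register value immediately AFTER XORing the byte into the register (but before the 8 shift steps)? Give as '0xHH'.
Answer: 0x7D

Derivation:
Register before byte 3: 0xAE
Byte 3: 0xD3
0xAE XOR 0xD3 = 0x7D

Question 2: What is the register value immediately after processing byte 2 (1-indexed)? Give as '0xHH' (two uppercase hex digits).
After byte 1 (0xAF): reg=0x1B
After byte 2 (0xFB): reg=0xAE

Answer: 0xAE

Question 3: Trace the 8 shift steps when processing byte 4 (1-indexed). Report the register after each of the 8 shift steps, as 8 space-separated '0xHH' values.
After byte 1 (0xAF): reg=0x1B
After byte 2 (0xFB): reg=0xAE
After byte 3 (0xD3): reg=0x74
Register before byte 4: 0x74
After XOR with byte 0xEB: 0x9F

Answer: 0x39 0x72 0xE4 0xCF 0x99 0x35 0x6A 0xD4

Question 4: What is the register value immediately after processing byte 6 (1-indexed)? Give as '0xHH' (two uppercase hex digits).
After byte 1 (0xAF): reg=0x1B
After byte 2 (0xFB): reg=0xAE
After byte 3 (0xD3): reg=0x74
After byte 4 (0xEB): reg=0xD4
After byte 5 (0xE2): reg=0x82
After byte 6 (0xB6): reg=0x8C

Answer: 0x8C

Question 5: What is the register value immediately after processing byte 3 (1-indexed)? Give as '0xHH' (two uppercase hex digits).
After byte 1 (0xAF): reg=0x1B
After byte 2 (0xFB): reg=0xAE
After byte 3 (0xD3): reg=0x74

Answer: 0x74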